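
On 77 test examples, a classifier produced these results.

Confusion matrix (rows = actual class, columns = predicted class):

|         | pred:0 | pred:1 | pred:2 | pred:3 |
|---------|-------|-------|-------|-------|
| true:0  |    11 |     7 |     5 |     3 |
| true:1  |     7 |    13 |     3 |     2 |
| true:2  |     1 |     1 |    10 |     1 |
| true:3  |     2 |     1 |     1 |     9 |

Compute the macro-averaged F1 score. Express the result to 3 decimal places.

0.572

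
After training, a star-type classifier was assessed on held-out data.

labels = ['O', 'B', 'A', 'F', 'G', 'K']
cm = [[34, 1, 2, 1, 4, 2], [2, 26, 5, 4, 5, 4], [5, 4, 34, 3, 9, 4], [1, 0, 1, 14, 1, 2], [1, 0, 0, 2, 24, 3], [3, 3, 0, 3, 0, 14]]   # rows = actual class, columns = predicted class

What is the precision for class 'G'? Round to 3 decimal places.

Take TP from the diagonal, FP from the rest of the 'G' prediction marginal, FN from the rest of the 'G' actual marginal.
precision = TP/(TP+FP).
G: TP=24, FP=4+5+9+1+0=19 → 24/43 = 0.5581

0.558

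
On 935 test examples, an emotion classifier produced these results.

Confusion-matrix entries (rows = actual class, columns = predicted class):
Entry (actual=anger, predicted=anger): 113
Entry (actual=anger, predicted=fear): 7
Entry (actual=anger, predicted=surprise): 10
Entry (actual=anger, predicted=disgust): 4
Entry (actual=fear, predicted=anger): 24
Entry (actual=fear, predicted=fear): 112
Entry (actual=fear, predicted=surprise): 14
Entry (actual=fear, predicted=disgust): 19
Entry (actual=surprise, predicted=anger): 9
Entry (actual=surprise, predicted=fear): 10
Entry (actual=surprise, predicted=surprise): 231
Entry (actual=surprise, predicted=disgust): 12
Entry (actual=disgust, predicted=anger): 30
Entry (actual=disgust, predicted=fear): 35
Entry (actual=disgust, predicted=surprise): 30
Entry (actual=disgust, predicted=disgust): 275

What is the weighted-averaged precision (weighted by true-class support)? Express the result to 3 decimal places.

0.794

Per-class precision (TP/(TP+FP)):
  anger: TP=113, FP=24+9+30=63 → 113/176 = 0.6420
  fear: TP=112, FP=7+10+35=52 → 112/164 = 0.6829
  surprise: TP=231, FP=10+14+30=54 → 231/285 = 0.8105
  disgust: TP=275, FP=4+19+12=35 → 275/310 = 0.8871
Weighted-precision = Σ (supportᵢ/N)·precisionᵢ with N=935: (134/935)·0.6420 + (169/935)·0.6829 + (262/935)·0.8105 + (370/935)·0.8871 = 0.794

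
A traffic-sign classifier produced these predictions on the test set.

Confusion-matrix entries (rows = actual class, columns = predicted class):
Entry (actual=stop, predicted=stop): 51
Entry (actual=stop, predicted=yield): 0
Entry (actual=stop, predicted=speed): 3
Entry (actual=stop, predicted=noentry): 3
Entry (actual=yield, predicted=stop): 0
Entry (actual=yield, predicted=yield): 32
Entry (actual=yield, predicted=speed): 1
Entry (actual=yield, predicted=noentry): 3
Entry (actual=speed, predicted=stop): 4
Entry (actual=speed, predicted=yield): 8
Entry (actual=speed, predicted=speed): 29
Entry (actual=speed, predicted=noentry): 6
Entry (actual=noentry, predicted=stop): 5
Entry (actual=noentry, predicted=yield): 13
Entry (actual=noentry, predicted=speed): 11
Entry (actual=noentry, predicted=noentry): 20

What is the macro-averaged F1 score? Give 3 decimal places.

Per-class F1 score (2·TP/(2·TP+FP+FN)):
  stop: TP=51, FP=0+4+5=9, FN=0+3+3=6 → 102/117 = 0.8718
  yield: TP=32, FP=0+8+13=21, FN=0+1+3=4 → 64/89 = 0.7191
  speed: TP=29, FP=3+1+11=15, FN=4+8+6=18 → 58/91 = 0.6374
  noentry: TP=20, FP=3+3+6=12, FN=5+13+11=29 → 40/81 = 0.4938
Macro-F1 score = mean = (0.8718 + 0.7191 + 0.6374 + 0.4938) / 4 = 0.681

0.681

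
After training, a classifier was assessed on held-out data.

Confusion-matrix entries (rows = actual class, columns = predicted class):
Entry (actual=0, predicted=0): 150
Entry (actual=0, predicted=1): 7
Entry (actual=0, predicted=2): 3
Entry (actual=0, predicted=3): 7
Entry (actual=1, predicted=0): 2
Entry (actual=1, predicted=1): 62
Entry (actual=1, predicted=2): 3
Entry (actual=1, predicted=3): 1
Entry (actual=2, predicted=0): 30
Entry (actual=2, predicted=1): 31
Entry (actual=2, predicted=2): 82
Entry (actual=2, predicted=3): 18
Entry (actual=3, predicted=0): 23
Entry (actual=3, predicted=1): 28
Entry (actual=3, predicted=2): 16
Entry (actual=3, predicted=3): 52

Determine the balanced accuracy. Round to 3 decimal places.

0.689

Balanced accuracy = mean of per-class recall.
  0: recall = 150/167 = 0.8982
  1: recall = 62/68 = 0.9118
  2: recall = 82/161 = 0.5093
  3: recall = 52/119 = 0.4370
Mean = (0.8982 + 0.9118 + 0.5093 + 0.4370) / 4 = 0.689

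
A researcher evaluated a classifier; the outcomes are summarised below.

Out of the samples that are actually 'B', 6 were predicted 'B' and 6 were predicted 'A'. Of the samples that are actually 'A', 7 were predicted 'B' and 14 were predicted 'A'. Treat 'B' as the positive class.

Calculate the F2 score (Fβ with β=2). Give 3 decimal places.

0.492

Fβ = (1+β²)·TP / ((1+β²)·TP + β²·FN + FP), with β²=4
= 5·6 / (5·6 + 4·6 + 7) = 0.492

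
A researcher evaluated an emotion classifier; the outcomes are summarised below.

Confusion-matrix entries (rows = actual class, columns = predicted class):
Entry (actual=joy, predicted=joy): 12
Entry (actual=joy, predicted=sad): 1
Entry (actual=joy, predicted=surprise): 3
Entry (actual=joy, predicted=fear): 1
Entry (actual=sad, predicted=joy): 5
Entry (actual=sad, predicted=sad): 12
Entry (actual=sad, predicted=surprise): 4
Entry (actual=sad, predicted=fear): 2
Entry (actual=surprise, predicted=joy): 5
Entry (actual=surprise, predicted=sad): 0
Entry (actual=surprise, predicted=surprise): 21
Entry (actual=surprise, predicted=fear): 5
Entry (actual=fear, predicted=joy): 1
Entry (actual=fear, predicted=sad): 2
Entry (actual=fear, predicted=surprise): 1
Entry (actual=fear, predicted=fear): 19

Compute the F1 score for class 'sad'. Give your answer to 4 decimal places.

Treat 'sad' as positive and all other classes as negative.
F1 score = 2·TP/(2·TP+FP+FN).
sad: TP=12, FP=1+0+2=3, FN=5+4+2=11 → 24/38 = 0.63158

0.6316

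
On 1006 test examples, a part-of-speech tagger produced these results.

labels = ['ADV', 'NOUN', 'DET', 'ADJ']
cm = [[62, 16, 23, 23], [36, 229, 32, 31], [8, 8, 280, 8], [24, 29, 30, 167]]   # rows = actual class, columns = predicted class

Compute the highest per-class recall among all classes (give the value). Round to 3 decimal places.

Per-class recall (TP/(TP+FN)):
  ADV: TP=62, FN=16+23+23=62 → 62/124 = 0.5000
  NOUN: TP=229, FN=36+32+31=99 → 229/328 = 0.6982
  DET: TP=280, FN=8+8+8=24 → 280/304 = 0.9211
  ADJ: TP=167, FN=24+29+30=83 → 167/250 = 0.6680
Highest is class 'DET' with recall = 0.921.

0.921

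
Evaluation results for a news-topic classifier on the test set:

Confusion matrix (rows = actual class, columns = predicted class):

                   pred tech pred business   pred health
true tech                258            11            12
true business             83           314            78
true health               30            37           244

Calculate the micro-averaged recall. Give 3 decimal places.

0.765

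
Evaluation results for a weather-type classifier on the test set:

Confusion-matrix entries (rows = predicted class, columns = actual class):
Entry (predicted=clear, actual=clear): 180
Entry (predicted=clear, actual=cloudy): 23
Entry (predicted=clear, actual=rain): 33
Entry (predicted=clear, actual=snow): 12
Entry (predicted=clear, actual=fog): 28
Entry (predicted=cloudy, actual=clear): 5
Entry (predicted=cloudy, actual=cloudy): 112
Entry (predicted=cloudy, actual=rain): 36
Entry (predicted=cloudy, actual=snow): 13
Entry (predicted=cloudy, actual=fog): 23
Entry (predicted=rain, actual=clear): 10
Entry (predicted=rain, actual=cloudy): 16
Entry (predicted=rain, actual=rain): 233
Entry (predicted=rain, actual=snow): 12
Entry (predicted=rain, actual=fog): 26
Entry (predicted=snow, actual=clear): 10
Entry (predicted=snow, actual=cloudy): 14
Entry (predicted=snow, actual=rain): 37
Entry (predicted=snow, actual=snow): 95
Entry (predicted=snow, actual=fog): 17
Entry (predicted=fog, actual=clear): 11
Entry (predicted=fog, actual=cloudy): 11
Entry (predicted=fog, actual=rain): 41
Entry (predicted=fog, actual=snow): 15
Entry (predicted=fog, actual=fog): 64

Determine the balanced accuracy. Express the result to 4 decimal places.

0.6268

Balanced accuracy = mean of per-class recall.
  clear: recall = 180/216 = 0.83333
  cloudy: recall = 112/176 = 0.63636
  rain: recall = 233/380 = 0.61316
  snow: recall = 95/147 = 0.64626
  fog: recall = 64/158 = 0.40506
Mean = (0.83333 + 0.63636 + 0.61316 + 0.64626 + 0.40506) / 5 = 0.6268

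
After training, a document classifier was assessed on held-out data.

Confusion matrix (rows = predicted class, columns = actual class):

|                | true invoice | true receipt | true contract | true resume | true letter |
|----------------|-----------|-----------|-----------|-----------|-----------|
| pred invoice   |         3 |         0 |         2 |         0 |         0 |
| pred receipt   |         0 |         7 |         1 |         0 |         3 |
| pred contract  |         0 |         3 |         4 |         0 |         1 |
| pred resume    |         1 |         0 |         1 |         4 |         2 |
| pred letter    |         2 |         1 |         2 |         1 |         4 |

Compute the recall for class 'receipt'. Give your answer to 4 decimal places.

0.6364

One-vs-rest for 'receipt': TP = diagonal; FP = other classes predicted 'receipt'; FN = 'receipt' predicted as other.
recall = TP/(TP+FN).
receipt: TP=7, FN=0+3+0+1=4 → 7/11 = 0.63636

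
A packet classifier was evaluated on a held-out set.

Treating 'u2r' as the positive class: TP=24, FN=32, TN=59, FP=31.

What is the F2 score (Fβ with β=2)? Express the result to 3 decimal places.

0.430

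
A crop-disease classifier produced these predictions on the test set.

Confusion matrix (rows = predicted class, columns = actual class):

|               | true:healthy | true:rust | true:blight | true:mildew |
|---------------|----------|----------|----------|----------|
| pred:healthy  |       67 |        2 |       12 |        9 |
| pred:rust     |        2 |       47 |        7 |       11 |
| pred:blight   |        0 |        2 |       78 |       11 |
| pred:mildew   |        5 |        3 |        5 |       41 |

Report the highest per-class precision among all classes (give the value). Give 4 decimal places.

Per-class precision (TP/(TP+FP)):
  healthy: TP=67, FP=2+12+9=23 → 67/90 = 0.74444
  rust: TP=47, FP=2+7+11=20 → 47/67 = 0.70149
  blight: TP=78, FP=0+2+11=13 → 78/91 = 0.85714
  mildew: TP=41, FP=5+3+5=13 → 41/54 = 0.75926
Highest is class 'blight' with precision = 0.8571.

0.8571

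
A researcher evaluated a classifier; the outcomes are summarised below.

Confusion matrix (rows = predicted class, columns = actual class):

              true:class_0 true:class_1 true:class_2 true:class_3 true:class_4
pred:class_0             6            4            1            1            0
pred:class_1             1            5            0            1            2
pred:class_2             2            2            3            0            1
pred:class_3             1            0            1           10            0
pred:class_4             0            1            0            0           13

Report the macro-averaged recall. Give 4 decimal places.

0.6525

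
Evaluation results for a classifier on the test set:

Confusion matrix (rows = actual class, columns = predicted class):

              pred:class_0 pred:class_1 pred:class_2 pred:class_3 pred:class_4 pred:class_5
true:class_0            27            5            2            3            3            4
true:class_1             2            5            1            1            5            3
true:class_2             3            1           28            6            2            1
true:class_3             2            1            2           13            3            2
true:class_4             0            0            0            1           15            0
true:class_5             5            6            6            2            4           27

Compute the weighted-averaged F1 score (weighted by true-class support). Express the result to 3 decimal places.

0.604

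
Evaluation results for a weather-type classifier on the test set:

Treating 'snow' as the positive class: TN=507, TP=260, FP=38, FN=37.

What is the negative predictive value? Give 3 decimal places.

NPV = TN/(TN+FN) = 507/(507+37) = 0.932

0.932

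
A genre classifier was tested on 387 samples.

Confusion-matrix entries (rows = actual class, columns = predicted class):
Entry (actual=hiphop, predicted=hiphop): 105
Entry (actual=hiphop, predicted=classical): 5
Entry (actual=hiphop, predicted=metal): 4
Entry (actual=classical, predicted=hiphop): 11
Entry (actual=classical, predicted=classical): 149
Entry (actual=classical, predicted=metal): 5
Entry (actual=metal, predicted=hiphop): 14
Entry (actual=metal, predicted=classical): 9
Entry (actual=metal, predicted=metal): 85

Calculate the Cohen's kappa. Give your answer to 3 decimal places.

0.810

Observed agreement pₒ = trace/N = 339/387 = 0.8760
Expected agreement pₑ = Σ (rowᵢ·colᵢ)/N² = (114·130 + 165·163 + 108·94)/387² = 0.3463
κ = (pₒ − pₑ)/(1 − pₑ) = (0.8760 − 0.3463)/(1 − 0.3463) = 0.810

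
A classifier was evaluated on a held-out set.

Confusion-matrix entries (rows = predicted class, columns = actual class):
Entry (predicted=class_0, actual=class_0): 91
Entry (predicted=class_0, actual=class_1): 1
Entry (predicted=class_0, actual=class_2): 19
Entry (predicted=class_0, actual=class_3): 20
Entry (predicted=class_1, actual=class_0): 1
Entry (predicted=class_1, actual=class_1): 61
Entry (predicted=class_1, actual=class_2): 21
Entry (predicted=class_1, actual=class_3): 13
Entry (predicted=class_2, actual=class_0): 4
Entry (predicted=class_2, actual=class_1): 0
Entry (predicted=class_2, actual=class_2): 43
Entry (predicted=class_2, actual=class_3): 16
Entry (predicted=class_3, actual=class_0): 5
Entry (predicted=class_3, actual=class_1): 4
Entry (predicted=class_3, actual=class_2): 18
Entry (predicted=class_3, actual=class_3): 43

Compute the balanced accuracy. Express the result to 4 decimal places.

0.6796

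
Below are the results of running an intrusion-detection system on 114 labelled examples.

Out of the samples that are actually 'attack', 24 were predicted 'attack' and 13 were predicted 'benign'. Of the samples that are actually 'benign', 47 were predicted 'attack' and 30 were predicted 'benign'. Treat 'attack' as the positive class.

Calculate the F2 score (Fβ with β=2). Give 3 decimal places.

Fβ = (1+β²)·TP / ((1+β²)·TP + β²·FN + FP), with β²=4
= 5·24 / (5·24 + 4·13 + 47) = 0.548

0.548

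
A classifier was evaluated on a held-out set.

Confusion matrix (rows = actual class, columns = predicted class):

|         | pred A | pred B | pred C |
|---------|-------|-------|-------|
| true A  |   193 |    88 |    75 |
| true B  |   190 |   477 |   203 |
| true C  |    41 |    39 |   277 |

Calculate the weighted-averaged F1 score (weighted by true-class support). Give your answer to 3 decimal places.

0.604

Per-class F1 score (2·TP/(2·TP+FP+FN)):
  A: TP=193, FP=190+41=231, FN=88+75=163 → 386/780 = 0.4949
  B: TP=477, FP=88+39=127, FN=190+203=393 → 954/1474 = 0.6472
  C: TP=277, FP=75+203=278, FN=41+39=80 → 554/912 = 0.6075
Weighted-F1 score = Σ (supportᵢ/N)·F1 scoreᵢ with N=1583: (356/1583)·0.4949 + (870/1583)·0.6472 + (357/1583)·0.6075 = 0.604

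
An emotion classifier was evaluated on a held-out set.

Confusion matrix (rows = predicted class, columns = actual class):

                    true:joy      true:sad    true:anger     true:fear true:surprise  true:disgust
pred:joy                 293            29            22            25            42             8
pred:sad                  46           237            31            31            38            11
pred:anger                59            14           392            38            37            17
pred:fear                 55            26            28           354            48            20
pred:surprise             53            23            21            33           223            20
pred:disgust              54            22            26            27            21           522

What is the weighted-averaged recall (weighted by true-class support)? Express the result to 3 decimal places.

0.686

Per-class recall (TP/(TP+FN)):
  joy: TP=293, FN=46+59+55+53+54=267 → 293/560 = 0.5232
  sad: TP=237, FN=29+14+26+23+22=114 → 237/351 = 0.6752
  anger: TP=392, FN=22+31+28+21+26=128 → 392/520 = 0.7538
  fear: TP=354, FN=25+31+38+33+27=154 → 354/508 = 0.6969
  surprise: TP=223, FN=42+38+37+48+21=186 → 223/409 = 0.5452
  disgust: TP=522, FN=8+11+17+20+20=76 → 522/598 = 0.8729
Weighted-recall = Σ (supportᵢ/N)·recallᵢ with N=2946: (560/2946)·0.5232 + (351/2946)·0.6752 + (520/2946)·0.7538 + (508/2946)·0.6969 + (409/2946)·0.5452 + (598/2946)·0.8729 = 0.686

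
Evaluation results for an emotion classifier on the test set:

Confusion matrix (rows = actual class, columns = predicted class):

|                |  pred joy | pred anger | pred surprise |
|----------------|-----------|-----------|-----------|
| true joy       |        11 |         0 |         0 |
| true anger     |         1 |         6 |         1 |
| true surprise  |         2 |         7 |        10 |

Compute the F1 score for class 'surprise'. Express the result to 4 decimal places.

0.6667

Treat 'surprise' as positive and all other classes as negative.
F1 score = 2·TP/(2·TP+FP+FN).
surprise: TP=10, FP=0+1=1, FN=2+7=9 → 20/30 = 0.66667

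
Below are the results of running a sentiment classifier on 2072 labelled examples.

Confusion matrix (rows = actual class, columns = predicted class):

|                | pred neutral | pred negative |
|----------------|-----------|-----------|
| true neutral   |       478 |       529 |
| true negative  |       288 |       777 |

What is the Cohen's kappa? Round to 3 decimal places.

Observed agreement pₒ = trace/N = 1255/2072 = 0.6057
Expected agreement pₑ = Σ (rowᵢ·colᵢ)/N² = (1007·766 + 1065·1306)/2072² = 0.5036
κ = (pₒ − pₑ)/(1 − pₑ) = (0.6057 − 0.5036)/(1 − 0.5036) = 0.206

0.206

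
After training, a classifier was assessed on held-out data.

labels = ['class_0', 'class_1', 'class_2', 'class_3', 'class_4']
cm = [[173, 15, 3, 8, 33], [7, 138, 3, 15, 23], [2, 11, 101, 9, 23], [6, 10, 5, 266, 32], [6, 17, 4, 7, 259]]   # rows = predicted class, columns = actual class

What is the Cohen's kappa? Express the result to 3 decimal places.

Observed agreement pₒ = trace/N = 937/1176 = 0.7968
Expected agreement pₑ = Σ (rowᵢ·colᵢ)/N² = (194·232 + 191·186 + 116·146 + 305·319 + 370·293)/1176² = 0.2192
κ = (pₒ − pₑ)/(1 − pₑ) = (0.7968 − 0.2192)/(1 − 0.2192) = 0.740

0.740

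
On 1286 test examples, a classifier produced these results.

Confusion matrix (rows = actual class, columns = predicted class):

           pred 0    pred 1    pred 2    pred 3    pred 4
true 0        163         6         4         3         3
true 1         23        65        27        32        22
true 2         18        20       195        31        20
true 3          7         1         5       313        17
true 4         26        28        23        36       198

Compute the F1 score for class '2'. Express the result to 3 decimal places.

Take TP from the diagonal, FP from the rest of the '2' prediction marginal, FN from the rest of the '2' actual marginal.
F1 score = 2·TP/(2·TP+FP+FN).
2: TP=195, FP=4+27+5+23=59, FN=18+20+31+20=89 → 390/538 = 0.7249

0.725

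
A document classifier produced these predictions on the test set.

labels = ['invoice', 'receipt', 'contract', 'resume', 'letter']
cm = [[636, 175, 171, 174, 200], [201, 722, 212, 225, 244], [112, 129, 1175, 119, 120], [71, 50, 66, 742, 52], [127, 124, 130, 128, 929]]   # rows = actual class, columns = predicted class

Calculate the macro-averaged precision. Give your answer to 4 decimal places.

Per-class precision (TP/(TP+FP)):
  invoice: TP=636, FP=201+112+71+127=511 → 636/1147 = 0.55449
  receipt: TP=722, FP=175+129+50+124=478 → 722/1200 = 0.60167
  contract: TP=1175, FP=171+212+66+130=579 → 1175/1754 = 0.66990
  resume: TP=742, FP=174+225+119+128=646 → 742/1388 = 0.53458
  letter: TP=929, FP=200+244+120+52=616 → 929/1545 = 0.60129
Macro-precision = mean = (0.55449 + 0.60167 + 0.66990 + 0.53458 + 0.60129) / 5 = 0.5924

0.5924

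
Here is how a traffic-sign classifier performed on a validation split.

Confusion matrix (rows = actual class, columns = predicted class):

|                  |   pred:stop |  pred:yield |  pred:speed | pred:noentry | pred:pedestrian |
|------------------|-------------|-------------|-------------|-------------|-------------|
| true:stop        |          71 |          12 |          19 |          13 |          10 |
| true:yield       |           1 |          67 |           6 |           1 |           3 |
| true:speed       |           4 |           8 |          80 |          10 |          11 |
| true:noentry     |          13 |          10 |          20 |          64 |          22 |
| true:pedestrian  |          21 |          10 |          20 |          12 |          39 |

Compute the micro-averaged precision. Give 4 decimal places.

0.5868

Micro-averaging pools counts across classes: ΣTP=321, ΣFP=226, ΣFN=226.
Micro-precision = TP/(TP+FP) on pooled counts = 0.5868 (equals overall accuracy in single-label multiclass).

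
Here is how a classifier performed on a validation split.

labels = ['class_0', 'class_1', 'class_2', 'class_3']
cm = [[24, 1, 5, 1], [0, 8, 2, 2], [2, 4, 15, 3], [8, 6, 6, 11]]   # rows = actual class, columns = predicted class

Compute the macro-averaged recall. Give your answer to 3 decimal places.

0.605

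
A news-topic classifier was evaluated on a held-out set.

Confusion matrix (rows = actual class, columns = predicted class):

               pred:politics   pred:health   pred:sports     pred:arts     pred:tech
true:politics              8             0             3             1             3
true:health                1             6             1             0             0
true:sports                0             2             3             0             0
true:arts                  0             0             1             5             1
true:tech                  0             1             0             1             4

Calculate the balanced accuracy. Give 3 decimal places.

Balanced accuracy = mean of per-class recall.
  politics: recall = 8/15 = 0.5333
  health: recall = 6/8 = 0.7500
  sports: recall = 3/5 = 0.6000
  arts: recall = 5/7 = 0.7143
  tech: recall = 4/6 = 0.6667
Mean = (0.5333 + 0.7500 + 0.6000 + 0.7143 + 0.6667) / 5 = 0.653

0.653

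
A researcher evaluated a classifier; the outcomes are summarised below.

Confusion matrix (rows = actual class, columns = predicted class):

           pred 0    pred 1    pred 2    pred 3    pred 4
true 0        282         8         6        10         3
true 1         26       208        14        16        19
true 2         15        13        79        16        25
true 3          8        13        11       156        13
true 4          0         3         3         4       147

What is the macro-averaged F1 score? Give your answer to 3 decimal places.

Per-class F1 score (2·TP/(2·TP+FP+FN)):
  0: TP=282, FP=26+15+8+0=49, FN=8+6+10+3=27 → 564/640 = 0.8813
  1: TP=208, FP=8+13+13+3=37, FN=26+14+16+19=75 → 416/528 = 0.7879
  2: TP=79, FP=6+14+11+3=34, FN=15+13+16+25=69 → 158/261 = 0.6054
  3: TP=156, FP=10+16+16+4=46, FN=8+13+11+13=45 → 312/403 = 0.7742
  4: TP=147, FP=3+19+25+13=60, FN=0+3+3+4=10 → 294/364 = 0.8077
Macro-F1 score = mean = (0.8813 + 0.7879 + 0.6054 + 0.7742 + 0.8077) / 5 = 0.771

0.771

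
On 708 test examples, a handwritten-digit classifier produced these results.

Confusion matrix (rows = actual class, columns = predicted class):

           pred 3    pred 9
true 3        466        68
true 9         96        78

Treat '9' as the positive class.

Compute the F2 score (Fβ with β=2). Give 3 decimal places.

0.463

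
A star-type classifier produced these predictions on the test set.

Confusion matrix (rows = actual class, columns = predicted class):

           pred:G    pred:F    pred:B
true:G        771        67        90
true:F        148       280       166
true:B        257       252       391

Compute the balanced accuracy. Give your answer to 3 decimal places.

0.579

Balanced accuracy = mean of per-class recall.
  G: recall = 771/928 = 0.8308
  F: recall = 280/594 = 0.4714
  B: recall = 391/900 = 0.4344
Mean = (0.8308 + 0.4714 + 0.4344) / 3 = 0.579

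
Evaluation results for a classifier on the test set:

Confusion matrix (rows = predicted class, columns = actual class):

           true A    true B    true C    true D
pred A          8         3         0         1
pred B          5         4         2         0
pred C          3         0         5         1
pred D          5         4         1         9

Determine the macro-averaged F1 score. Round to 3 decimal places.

0.509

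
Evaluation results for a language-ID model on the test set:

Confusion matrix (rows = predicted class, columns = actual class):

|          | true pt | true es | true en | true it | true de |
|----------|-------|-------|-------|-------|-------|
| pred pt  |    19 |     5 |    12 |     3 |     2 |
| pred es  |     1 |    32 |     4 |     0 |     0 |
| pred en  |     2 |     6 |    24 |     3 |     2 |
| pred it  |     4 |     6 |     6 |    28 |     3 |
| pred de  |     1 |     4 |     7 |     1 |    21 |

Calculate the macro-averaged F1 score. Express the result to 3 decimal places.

0.633

Per-class F1 score (2·TP/(2·TP+FP+FN)):
  pt: TP=19, FP=5+12+3+2=22, FN=1+2+4+1=8 → 38/68 = 0.5588
  es: TP=32, FP=1+4+0+0=5, FN=5+6+6+4=21 → 64/90 = 0.7111
  en: TP=24, FP=2+6+3+2=13, FN=12+4+6+7=29 → 48/90 = 0.5333
  it: TP=28, FP=4+6+6+3=19, FN=3+0+3+1=7 → 56/82 = 0.6829
  de: TP=21, FP=1+4+7+1=13, FN=2+0+2+3=7 → 42/62 = 0.6774
Macro-F1 score = mean = (0.5588 + 0.7111 + 0.5333 + 0.6829 + 0.6774) / 5 = 0.633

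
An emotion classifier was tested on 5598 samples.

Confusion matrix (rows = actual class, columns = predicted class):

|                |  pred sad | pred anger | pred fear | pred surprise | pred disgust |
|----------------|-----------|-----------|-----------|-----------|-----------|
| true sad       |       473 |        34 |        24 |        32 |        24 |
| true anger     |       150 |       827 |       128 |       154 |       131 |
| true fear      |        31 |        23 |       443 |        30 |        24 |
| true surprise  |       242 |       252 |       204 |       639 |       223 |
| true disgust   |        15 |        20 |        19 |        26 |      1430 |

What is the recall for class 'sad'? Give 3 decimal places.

0.806

Treat 'sad' as positive and all other classes as negative.
recall = TP/(TP+FN).
sad: TP=473, FN=34+24+32+24=114 → 473/587 = 0.8058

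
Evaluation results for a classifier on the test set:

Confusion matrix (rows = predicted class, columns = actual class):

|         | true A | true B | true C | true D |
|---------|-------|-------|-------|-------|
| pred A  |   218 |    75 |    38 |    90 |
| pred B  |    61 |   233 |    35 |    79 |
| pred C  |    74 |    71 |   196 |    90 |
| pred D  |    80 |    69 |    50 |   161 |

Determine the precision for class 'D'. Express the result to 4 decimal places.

precision = TP/(TP+FP).
D: TP=161, FP=80+69+50=199 → 161/360 = 0.44722

0.4472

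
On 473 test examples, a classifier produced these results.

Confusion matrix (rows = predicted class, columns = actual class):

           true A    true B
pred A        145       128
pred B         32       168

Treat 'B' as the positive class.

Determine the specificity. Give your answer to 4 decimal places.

Specificity = TN/(TN+FP) = 145/(145+32) = 0.8192

0.8192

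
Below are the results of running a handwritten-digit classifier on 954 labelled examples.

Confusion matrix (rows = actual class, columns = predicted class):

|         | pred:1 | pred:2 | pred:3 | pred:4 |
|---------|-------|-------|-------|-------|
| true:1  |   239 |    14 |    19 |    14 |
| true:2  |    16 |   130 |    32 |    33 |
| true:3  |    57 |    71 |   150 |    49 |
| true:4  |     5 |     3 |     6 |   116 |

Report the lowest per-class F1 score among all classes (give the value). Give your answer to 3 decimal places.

Per-class F1 score (2·TP/(2·TP+FP+FN)):
  1: TP=239, FP=16+57+5=78, FN=14+19+14=47 → 478/603 = 0.7927
  2: TP=130, FP=14+71+3=88, FN=16+32+33=81 → 260/429 = 0.6061
  3: TP=150, FP=19+32+6=57, FN=57+71+49=177 → 300/534 = 0.5618
  4: TP=116, FP=14+33+49=96, FN=5+3+6=14 → 232/342 = 0.6784
Lowest is class '3' with F1 score = 0.562.

0.562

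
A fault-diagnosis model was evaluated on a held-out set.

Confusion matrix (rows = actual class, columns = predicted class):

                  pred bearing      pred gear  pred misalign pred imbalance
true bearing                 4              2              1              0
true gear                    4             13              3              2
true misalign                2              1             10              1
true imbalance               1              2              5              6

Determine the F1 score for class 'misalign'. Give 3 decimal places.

0.606

Take TP from the diagonal, FP from the rest of the 'misalign' prediction marginal, FN from the rest of the 'misalign' actual marginal.
F1 score = 2·TP/(2·TP+FP+FN).
misalign: TP=10, FP=1+3+5=9, FN=2+1+1=4 → 20/33 = 0.6061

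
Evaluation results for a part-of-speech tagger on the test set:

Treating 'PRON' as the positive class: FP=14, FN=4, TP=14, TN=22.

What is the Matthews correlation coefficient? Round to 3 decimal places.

0.367

MCC = (TP·TN − FP·FN) / √((TP+FP)(TP+FN)(TN+FP)(TN+FN))
Numerator = 14·22 − 14·4 = 252
Denominator = √(28·18·36·26) = √471744 = 686.8362
MCC = 252 / 686.8362 = 0.367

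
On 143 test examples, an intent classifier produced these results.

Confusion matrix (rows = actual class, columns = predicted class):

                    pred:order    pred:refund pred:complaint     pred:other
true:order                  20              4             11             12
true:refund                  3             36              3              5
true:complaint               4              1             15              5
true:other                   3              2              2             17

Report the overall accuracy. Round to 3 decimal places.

0.615

Accuracy = trace / total = (20+36+15+17=88) / 143 = 88/143 = 0.615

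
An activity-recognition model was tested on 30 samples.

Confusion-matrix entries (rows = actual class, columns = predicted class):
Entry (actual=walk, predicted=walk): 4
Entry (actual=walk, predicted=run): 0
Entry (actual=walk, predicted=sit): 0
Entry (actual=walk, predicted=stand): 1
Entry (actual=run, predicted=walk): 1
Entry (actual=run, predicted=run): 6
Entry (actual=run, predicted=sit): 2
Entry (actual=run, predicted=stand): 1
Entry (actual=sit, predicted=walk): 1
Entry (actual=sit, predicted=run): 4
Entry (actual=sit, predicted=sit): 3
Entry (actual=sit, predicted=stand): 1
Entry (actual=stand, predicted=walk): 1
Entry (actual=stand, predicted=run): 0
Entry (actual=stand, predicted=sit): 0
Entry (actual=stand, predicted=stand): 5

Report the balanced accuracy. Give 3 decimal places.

Balanced accuracy = mean of per-class recall.
  walk: recall = 4/5 = 0.8000
  run: recall = 6/10 = 0.6000
  sit: recall = 3/9 = 0.3333
  stand: recall = 5/6 = 0.8333
Mean = (0.8000 + 0.6000 + 0.3333 + 0.8333) / 4 = 0.642

0.642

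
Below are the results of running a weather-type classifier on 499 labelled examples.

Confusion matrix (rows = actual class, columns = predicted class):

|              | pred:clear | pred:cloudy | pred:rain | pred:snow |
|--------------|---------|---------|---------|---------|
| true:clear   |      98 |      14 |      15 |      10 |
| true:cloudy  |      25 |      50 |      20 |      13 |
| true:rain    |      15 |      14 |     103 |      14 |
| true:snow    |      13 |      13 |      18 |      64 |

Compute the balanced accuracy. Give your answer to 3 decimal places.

Balanced accuracy = mean of per-class recall.
  clear: recall = 98/137 = 0.7153
  cloudy: recall = 50/108 = 0.4630
  rain: recall = 103/146 = 0.7055
  snow: recall = 64/108 = 0.5926
Mean = (0.7153 + 0.4630 + 0.7055 + 0.5926) / 4 = 0.619

0.619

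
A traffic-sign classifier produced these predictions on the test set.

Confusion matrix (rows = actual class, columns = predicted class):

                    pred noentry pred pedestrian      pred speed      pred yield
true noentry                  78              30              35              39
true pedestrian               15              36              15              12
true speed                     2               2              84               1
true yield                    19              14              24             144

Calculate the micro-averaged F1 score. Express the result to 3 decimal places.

0.622

Micro-averaging pools counts across classes: ΣTP=342, ΣFP=208, ΣFN=208.
Micro-F1 score = 2·TP/(2·TP+FP+FN) on pooled counts = 0.622 (equals overall accuracy in single-label multiclass).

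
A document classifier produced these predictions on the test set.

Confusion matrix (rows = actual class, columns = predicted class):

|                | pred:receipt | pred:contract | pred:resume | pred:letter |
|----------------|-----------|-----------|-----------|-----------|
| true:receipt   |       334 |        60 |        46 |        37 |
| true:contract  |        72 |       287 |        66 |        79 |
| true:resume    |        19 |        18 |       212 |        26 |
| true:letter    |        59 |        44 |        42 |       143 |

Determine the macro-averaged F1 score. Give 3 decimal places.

0.621

Per-class F1 score (2·TP/(2·TP+FP+FN)):
  receipt: TP=334, FP=72+19+59=150, FN=60+46+37=143 → 668/961 = 0.6951
  contract: TP=287, FP=60+18+44=122, FN=72+66+79=217 → 574/913 = 0.6287
  resume: TP=212, FP=46+66+42=154, FN=19+18+26=63 → 424/641 = 0.6615
  letter: TP=143, FP=37+79+26=142, FN=59+44+42=145 → 286/573 = 0.4991
Macro-F1 score = mean = (0.6951 + 0.6287 + 0.6615 + 0.4991) / 4 = 0.621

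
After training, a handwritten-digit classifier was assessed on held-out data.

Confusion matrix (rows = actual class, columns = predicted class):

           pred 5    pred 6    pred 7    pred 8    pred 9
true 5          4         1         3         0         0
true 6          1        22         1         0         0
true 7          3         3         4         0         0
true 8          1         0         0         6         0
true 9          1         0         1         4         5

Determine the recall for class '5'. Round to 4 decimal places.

One-vs-rest for '5': TP = diagonal; FP = other classes predicted '5'; FN = '5' predicted as other.
recall = TP/(TP+FN).
5: TP=4, FN=1+3+0+0=4 → 4/8 = 0.50000

0.5000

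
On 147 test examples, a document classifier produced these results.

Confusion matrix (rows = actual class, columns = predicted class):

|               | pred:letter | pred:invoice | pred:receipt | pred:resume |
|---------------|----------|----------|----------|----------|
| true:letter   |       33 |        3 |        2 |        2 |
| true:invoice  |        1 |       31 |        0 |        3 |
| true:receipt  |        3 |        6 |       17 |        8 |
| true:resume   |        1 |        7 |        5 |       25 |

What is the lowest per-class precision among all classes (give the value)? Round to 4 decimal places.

Per-class precision (TP/(TP+FP)):
  letter: TP=33, FP=1+3+1=5 → 33/38 = 0.86842
  invoice: TP=31, FP=3+6+7=16 → 31/47 = 0.65957
  receipt: TP=17, FP=2+0+5=7 → 17/24 = 0.70833
  resume: TP=25, FP=2+3+8=13 → 25/38 = 0.65789
Lowest is class 'resume' with precision = 0.6579.

0.6579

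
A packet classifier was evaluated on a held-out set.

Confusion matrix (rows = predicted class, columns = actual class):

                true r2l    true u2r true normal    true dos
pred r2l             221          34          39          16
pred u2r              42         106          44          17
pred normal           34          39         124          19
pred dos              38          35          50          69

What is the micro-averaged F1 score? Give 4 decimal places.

Micro-averaging pools counts across classes: ΣTP=520, ΣFP=407, ΣFN=407.
Micro-F1 score = 2·TP/(2·TP+FP+FN) on pooled counts = 0.5609 (equals overall accuracy in single-label multiclass).

0.5609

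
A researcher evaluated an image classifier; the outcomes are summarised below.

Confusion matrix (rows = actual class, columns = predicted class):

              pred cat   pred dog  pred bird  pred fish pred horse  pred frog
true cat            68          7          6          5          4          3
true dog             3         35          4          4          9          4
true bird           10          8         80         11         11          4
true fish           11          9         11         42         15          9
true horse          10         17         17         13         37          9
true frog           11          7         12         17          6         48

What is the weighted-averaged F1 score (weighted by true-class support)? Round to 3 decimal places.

Per-class F1 score (2·TP/(2·TP+FP+FN)):
  cat: TP=68, FP=3+10+11+10+11=45, FN=7+6+5+4+3=25 → 136/206 = 0.6602
  dog: TP=35, FP=7+8+9+17+7=48, FN=3+4+4+9+4=24 → 70/142 = 0.4930
  bird: TP=80, FP=6+4+11+17+12=50, FN=10+8+11+11+4=44 → 160/254 = 0.6299
  fish: TP=42, FP=5+4+11+13+17=50, FN=11+9+11+15+9=55 → 84/189 = 0.4444
  horse: TP=37, FP=4+9+11+15+6=45, FN=10+17+17+13+9=66 → 74/185 = 0.4000
  frog: TP=48, FP=3+4+4+9+9=29, FN=11+7+12+17+6=53 → 96/178 = 0.5393
Weighted-F1 score = Σ (supportᵢ/N)·F1 scoreᵢ with N=577: (93/577)·0.6602 + (59/577)·0.4930 + (124/577)·0.6299 + (97/577)·0.4444 + (103/577)·0.4000 + (101/577)·0.5393 = 0.533

0.533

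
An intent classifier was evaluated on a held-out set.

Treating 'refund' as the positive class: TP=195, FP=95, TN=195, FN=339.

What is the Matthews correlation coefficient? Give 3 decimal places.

MCC = (TP·TN − FP·FN) / √((TP+FP)(TP+FN)(TN+FP)(TN+FN))
Numerator = 195·195 − 95·339 = 5820
Denominator = √(290·534·290·534) = √23981619600 = 154860.0000
MCC = 5820 / 154860.0000 = 0.038

0.038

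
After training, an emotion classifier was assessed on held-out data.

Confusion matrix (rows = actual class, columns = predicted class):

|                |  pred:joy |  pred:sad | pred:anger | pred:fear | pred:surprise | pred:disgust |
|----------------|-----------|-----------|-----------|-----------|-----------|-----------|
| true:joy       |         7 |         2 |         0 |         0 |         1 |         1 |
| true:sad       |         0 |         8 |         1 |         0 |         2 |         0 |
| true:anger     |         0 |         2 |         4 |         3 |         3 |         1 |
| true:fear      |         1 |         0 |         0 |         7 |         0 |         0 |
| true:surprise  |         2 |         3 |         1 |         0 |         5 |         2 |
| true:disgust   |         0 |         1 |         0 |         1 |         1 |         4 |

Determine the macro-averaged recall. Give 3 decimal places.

0.584

Per-class recall (TP/(TP+FN)):
  joy: TP=7, FN=2+0+0+1+1=4 → 7/11 = 0.6364
  sad: TP=8, FN=0+1+0+2+0=3 → 8/11 = 0.7273
  anger: TP=4, FN=0+2+3+3+1=9 → 4/13 = 0.3077
  fear: TP=7, FN=1+0+0+0+0=1 → 7/8 = 0.8750
  surprise: TP=5, FN=2+3+1+0+2=8 → 5/13 = 0.3846
  disgust: TP=4, FN=0+1+0+1+1=3 → 4/7 = 0.5714
Macro-recall = mean = (0.6364 + 0.7273 + 0.3077 + 0.8750 + 0.3846 + 0.5714) / 6 = 0.584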